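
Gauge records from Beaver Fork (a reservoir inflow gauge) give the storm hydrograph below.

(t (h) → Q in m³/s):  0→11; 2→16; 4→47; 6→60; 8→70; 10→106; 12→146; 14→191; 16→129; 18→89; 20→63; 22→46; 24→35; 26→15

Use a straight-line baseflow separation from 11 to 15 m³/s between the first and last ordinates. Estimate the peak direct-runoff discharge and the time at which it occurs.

Subtracting baseflow gives direct-runoff ordinates: 0.00, 4.69, 35.38, 48.08, 57.77, 93.46, 133.15, 177.85, 115.54, 75.23, 48.92, 31.62, 20.31, 0.00 m³/s.
The maximum is 177.85 m³/s, occurring at the reading for t = 14 h.

Q_p = 177.85 m³/s at t = 14 h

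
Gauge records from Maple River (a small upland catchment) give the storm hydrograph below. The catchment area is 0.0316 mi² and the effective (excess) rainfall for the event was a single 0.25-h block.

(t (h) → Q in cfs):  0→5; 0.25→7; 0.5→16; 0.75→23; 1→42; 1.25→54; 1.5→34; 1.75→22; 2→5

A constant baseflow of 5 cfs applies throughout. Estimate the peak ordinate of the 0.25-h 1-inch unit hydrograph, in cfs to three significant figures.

Direct runoff: 0.0, 2.0, 11.0, 18.0, 37.0, 49.0, 29.0, 17.0, 0.0 cfs; ΣQ_DR = 163.0 cfs, peak = 49.0 cfs.
Runoff depth d = ΣQ_DR·Δt / A = 163.0 × 900 / (0.0316 mi²) = 1.998 in.
The 1-inch UH is the DRH scaled by (1 in)/d, so U_p = 49.0 × 1/1.998 = 24.5 cfs.

U_p ≈ 24.5 cfs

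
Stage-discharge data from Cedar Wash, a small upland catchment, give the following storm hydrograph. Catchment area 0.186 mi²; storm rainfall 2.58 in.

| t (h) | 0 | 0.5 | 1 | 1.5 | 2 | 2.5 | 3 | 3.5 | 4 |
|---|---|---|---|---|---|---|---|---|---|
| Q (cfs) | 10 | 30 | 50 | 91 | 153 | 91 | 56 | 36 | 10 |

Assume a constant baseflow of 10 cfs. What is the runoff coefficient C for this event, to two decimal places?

ΣQ_DR = 437.0 cfs; V = ΣQ_DR·Δt = 7.866 × 10^5 ft³.
Runoff depth d = V / A = 1.820 in.
C = d / P = 1.820 / 2.58 = 0.71.

C ≈ 0.71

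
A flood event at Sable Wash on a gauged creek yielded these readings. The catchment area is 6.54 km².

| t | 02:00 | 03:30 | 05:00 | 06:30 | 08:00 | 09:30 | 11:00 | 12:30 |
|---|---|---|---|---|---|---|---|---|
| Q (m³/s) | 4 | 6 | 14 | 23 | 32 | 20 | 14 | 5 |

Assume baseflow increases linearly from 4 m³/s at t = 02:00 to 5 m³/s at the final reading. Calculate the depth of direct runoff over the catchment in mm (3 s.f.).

Direct runoff: 0.00, 1.86, 9.71, 18.57, 27.43, 15.29, 9.14, 0.00 m³/s; ΣQ_DR = 82.00 m³/s.
V = ΣQ_DR · Δt = 82.00 × 5400 s = 4.428 × 10^5 m³.
Over A = 6.54 km², depth = V / A = 67.7 mm.

d ≈ 67.7 mm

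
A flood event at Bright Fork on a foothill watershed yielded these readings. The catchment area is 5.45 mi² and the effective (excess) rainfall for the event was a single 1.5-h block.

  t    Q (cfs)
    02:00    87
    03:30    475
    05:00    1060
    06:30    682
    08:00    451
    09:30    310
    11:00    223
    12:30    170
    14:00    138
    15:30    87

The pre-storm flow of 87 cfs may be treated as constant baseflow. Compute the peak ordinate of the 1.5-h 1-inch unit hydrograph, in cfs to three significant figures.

U_p ≈ 811 cfs

Direct runoff: 0.0, 388.0, 973.0, 595.0, 364.0, 223.0, 136.0, 83.0, 51.0, 0.0 cfs; ΣQ_DR = 2813 cfs, peak = 973.0 cfs.
Runoff depth d = ΣQ_DR·Δt / A = 2813 × 5400 / (5.45 mi²) = 1.200 in.
The 1-inch UH is the DRH scaled by (1 in)/d, so U_p = 973.0 × 1/1.200 = 811 cfs.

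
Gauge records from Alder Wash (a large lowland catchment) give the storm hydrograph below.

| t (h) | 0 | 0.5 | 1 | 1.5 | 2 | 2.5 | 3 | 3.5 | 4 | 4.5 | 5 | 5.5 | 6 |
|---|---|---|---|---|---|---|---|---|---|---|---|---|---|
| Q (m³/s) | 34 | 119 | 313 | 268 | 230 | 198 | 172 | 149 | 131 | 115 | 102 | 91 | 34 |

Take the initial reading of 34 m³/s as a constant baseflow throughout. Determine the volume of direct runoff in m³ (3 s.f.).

V ≈ 2.73 × 10^6 m³

Direct-runoff ordinates (Q − Q_b): 0.0, 85.0, 279.0, 234.0, 196.0, 164.0, 138.0, 115.0, 97.0, 81.0, 68.0, 57.0, 0.0 m³/s.
ΣQ_DR = 1514 m³/s.
With Δt = 0.5 h = 1800 s, V = ΣQ_DR · Δt = 1514 × 1800 = 2.73 × 10^6 m³.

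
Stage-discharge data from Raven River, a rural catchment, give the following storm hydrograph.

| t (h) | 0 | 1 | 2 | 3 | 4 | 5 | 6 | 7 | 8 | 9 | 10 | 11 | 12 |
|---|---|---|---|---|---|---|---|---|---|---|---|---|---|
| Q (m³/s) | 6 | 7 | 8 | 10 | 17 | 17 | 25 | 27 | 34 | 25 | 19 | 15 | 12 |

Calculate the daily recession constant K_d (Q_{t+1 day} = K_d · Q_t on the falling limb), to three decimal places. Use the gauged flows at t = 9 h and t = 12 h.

Between t = 9 h and t = 12 h the flow falls from 25 to 12 m³/s over 3×1 h = 3 h.
Per-interval ratio K = (12/25)^(1/3) = 0.7830; K_d = K^(24/1) = 0.003.

K_d ≈ 0.003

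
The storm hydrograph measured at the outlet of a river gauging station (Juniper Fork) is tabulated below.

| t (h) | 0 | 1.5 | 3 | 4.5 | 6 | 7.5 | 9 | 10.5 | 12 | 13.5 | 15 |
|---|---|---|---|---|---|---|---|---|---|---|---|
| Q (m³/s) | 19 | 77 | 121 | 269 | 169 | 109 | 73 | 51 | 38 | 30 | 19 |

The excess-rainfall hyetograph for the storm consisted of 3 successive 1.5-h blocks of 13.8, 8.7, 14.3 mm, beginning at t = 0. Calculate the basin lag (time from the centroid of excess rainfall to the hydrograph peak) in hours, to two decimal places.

t_L ≈ 2.23 h

Centroid of excess rainfall: t_c = Σ P_i·t̄_i / ΣP_i = 2.2704 h (block centres at 0.75, 2.25, 3.75 h).
Hydrograph peak occurs at t = 4.5 h, so basin lag t_L = 4.5 − 2.2704 = 2.23 h.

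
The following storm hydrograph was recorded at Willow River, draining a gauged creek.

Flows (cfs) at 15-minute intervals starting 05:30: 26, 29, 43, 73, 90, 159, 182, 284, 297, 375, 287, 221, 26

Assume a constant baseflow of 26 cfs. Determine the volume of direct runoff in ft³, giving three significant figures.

Direct-runoff ordinates (Q − Q_b): 0.0, 3.0, 17.0, 47.0, 64.0, 133.0, 156.0, 258.0, 271.0, 349.0, 261.0, 195.0, 0.0 cfs.
ΣQ_DR = 1754 cfs.
With Δt = 0.25 h = 900 s, V = ΣQ_DR · Δt = 1754 × 900 = 1.58 × 10^6 ft³.

V ≈ 1.58 × 10^6 ft³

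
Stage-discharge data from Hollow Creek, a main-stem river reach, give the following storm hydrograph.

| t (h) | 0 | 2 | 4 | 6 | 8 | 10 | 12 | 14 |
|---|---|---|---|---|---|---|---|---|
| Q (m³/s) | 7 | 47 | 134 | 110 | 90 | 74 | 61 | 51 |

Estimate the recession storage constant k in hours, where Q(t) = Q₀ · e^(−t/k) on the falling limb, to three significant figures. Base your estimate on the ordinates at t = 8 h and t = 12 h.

On the falling limb, Q drops from 90 to 61 m³/s between t = 8 h and t = 12 h (Δt = 4 h).
k = −Δt / ln(Q₂/Q₁) = −4 / ln(61/90) = 10.3 h.

k ≈ 10.3 h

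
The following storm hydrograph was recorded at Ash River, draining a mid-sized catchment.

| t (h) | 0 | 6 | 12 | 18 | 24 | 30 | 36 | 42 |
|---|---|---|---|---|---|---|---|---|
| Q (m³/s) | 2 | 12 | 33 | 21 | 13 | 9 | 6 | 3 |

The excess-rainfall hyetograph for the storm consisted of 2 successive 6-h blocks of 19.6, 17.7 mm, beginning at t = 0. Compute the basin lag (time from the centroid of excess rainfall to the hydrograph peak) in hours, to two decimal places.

Centroid of excess rainfall: t_c = Σ P_i·t̄_i / ΣP_i = 5.8472 h (block centres at 3, 9 h).
Hydrograph peak occurs at t = 12 h, so basin lag t_L = 12 − 5.8472 = 6.15 h.

t_L ≈ 6.15 h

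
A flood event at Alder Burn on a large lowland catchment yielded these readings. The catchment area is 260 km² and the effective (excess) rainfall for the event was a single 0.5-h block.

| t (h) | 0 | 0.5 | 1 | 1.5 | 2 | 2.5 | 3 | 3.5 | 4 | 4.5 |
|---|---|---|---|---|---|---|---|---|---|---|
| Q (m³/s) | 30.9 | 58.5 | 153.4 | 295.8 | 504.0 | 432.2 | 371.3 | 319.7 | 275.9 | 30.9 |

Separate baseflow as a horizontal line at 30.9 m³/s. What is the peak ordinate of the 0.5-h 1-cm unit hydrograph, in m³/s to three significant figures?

Direct runoff: 0.0, 27.6, 122.5, 264.9, 473.1, 401.3, 340.4, 288.8, 245.0, 0.0 m³/s; ΣQ_DR = 2164 m³/s, peak = 473.1 m³/s.
Runoff depth d = ΣQ_DR·Δt / A = 2164 × 1800 / (260 km²) = 14.98 mm.
The 1-cm UH is the DRH scaled by (10 mm)/d, so U_p = 473.1 × 10/14.98 = 316 m³/s.

U_p ≈ 316 m³/s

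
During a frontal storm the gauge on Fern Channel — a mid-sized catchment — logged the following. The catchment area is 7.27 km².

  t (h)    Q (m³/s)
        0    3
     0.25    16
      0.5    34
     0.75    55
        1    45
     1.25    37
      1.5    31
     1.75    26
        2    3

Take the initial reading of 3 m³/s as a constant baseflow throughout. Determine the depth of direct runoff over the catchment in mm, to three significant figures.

Direct runoff: 0.0, 13.0, 31.0, 52.0, 42.0, 34.0, 28.0, 23.0, 0.0 m³/s; ΣQ_DR = 223.0 m³/s.
V = ΣQ_DR · Δt = 223.0 × 900 s = 2.007 × 10^5 m³.
Over A = 7.27 km², depth = V / A = 27.6 mm.

d ≈ 27.6 mm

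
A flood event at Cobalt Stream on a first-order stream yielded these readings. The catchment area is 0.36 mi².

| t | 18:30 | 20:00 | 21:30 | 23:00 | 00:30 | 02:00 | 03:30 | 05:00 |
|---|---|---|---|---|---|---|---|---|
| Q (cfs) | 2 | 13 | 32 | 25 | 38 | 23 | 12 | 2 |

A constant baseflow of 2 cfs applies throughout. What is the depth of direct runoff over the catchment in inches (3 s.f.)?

Direct runoff: 0.0, 11.0, 30.0, 23.0, 36.0, 21.0, 10.0, 0.0 cfs; ΣQ_DR = 131.0 cfs.
V = ΣQ_DR · Δt = 131.0 × 5400 s = 7.074 × 10^5 ft³.
Over A = 0.36 mi², depth = V / A = 0.846 in.

d ≈ 0.846 in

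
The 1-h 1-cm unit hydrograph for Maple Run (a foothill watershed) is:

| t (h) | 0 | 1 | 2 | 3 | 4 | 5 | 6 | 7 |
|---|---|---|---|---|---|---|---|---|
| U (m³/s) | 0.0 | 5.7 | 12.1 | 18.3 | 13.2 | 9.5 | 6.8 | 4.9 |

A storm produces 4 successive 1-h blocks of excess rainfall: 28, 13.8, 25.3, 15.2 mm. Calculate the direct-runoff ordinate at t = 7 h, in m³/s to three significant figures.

Q ≈ 67.2 m³/s

By discrete convolution, Q_j = Σ (P_i / 10 mm) · U_{j−i}.
At t = 7 h (j=7): Q = (28/10)·4.9 + (13.8/10)·6.8 + (25.3/10)·9.5 + (15.2/10)·13.2 = 67.2 m³/s.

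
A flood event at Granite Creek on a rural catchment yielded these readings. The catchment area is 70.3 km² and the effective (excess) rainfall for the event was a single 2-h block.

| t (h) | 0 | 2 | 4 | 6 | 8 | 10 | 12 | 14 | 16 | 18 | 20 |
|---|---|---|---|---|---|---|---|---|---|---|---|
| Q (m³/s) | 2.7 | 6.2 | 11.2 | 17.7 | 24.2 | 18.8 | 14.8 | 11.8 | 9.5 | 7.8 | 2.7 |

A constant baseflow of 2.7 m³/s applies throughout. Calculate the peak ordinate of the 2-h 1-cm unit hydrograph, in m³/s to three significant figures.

Direct runoff: 0.0, 3.5, 8.5, 15.0, 21.5, 16.1, 12.1, 9.1, 6.8, 5.1, 0.0 m³/s; ΣQ_DR = 97.70 m³/s, peak = 21.5 m³/s.
Runoff depth d = ΣQ_DR·Δt / A = 97.70 × 7200 / (70.3 km²) = 10.01 mm.
The 1-cm UH is the DRH scaled by (10 mm)/d, so U_p = 21.5 × 10/10.01 = 21.5 m³/s.

U_p ≈ 21.5 m³/s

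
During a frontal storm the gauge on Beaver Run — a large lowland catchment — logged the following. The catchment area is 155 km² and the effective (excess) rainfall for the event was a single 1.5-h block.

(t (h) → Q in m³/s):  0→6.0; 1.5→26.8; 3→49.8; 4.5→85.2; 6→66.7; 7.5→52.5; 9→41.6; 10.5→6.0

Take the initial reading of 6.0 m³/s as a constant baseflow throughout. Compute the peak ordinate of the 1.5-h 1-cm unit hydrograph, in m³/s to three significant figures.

Direct runoff: 0.0, 20.8, 43.8, 79.2, 60.7, 46.5, 35.6, 0.0 m³/s; ΣQ_DR = 286.6 m³/s, peak = 79.2 m³/s.
Runoff depth d = ΣQ_DR·Δt / A = 286.6 × 5400 / (155 km²) = 9.985 mm.
The 1-cm UH is the DRH scaled by (10 mm)/d, so U_p = 79.2 × 10/9.985 = 79.3 m³/s.

U_p ≈ 79.3 m³/s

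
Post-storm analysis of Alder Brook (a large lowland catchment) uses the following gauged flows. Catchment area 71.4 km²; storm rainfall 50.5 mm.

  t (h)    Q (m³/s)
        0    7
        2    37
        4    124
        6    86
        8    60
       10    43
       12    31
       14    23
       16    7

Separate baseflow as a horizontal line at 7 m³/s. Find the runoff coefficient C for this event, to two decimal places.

C ≈ 0.71

ΣQ_DR = 355.0 m³/s; V = ΣQ_DR·Δt = 2.556 × 10^6 m³.
Runoff depth d = V / A = 35.80 mm.
C = d / P = 35.80 / 50.5 = 0.71.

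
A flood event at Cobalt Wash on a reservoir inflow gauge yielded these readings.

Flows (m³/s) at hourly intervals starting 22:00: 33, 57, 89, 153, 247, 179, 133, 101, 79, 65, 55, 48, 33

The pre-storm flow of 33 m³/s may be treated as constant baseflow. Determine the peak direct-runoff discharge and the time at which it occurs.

Q_p = 214.0 m³/s at t = 02:00

Subtracting baseflow gives direct-runoff ordinates: 0.0, 24.0, 56.0, 120.0, 214.0, 146.0, 100.0, 68.0, 46.0, 32.0, 22.0, 15.0, 0.0 m³/s.
The maximum is 214.0 m³/s, occurring at the reading for t = 02:00.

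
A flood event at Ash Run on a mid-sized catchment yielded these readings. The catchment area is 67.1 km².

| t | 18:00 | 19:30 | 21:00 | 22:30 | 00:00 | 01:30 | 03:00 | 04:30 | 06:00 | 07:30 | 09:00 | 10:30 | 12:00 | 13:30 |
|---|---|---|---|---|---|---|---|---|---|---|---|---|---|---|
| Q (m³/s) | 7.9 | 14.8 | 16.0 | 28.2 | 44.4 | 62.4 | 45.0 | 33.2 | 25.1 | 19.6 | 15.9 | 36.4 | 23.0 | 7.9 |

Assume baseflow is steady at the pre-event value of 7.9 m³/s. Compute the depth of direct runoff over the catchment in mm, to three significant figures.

d ≈ 21.7 mm

Direct runoff: 0.0, 6.9, 8.1, 20.3, 36.5, 54.5, 37.1, 25.3, 17.2, 11.7, 8.0, 28.5, 15.1, 0.0 m³/s; ΣQ_DR = 269.2 m³/s.
V = ΣQ_DR · Δt = 269.2 × 5400 s = 1.454 × 10^6 m³.
Over A = 67.1 km², depth = V / A = 21.7 mm.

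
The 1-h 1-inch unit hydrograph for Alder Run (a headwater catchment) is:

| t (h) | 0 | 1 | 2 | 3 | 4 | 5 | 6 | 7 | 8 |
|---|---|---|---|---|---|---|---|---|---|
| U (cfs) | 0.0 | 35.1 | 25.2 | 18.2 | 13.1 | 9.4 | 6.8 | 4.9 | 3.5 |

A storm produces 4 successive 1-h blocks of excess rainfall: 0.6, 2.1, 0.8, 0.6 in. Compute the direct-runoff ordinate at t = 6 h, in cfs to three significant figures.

By discrete convolution, Q_j = Σ (P_i / 1 in) · U_{j−i}.
At t = 6 h (j=6): Q = (0.6/1)·6.8 + (2.1/1)·9.4 + (0.8/1)·13.1 + (0.6/1)·18.2 = 45.2 cfs.

Q ≈ 45.2 cfs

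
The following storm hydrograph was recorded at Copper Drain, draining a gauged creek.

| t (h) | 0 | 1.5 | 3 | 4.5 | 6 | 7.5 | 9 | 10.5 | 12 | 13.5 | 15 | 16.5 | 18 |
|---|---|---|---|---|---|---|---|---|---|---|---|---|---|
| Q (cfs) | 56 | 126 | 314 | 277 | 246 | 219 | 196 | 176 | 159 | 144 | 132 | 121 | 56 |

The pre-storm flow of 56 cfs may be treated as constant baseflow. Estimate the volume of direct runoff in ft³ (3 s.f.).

V ≈ 8.07 × 10^6 ft³

Direct-runoff ordinates (Q − Q_b): 0.0, 70.0, 258.0, 221.0, 190.0, 163.0, 140.0, 120.0, 103.0, 88.0, 76.0, 65.0, 0.0 cfs.
ΣQ_DR = 1494 cfs.
With Δt = 1.5 h = 5400 s, V = ΣQ_DR · Δt = 1494 × 5400 = 8.07 × 10^6 ft³.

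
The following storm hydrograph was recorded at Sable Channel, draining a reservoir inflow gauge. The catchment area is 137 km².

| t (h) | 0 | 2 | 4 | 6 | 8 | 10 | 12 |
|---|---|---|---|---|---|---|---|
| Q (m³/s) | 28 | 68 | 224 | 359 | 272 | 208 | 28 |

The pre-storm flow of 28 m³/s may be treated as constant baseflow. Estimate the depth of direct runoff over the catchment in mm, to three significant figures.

d ≈ 52.1 mm

Direct runoff: 0.0, 40.0, 196.0, 331.0, 244.0, 180.0, 0.0 m³/s; ΣQ_DR = 991.0 m³/s.
V = ΣQ_DR · Δt = 991.0 × 7200 s = 7.135 × 10^6 m³.
Over A = 137 km², depth = V / A = 52.1 mm.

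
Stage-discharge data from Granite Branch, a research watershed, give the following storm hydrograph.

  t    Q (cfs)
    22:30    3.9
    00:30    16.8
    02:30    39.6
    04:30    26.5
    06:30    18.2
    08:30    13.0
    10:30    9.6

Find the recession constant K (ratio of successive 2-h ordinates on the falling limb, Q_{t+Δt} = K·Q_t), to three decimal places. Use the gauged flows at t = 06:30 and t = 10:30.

Using the recession-limb readings at t = 06:30 and t = 10:30: Q falls from 18.2 to 9.6 cfs over 2 intervals.
K = (Q₂/Q₁)^(1/2) = (9.6/18.2)^(1/2) = 0.726.

K ≈ 0.726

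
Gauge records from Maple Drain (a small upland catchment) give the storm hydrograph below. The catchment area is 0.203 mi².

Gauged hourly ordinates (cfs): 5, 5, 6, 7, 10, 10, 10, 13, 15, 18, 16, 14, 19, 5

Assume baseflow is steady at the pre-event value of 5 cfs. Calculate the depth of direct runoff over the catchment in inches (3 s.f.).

Direct runoff: 0.0, 0.0, 1.0, 2.0, 5.0, 5.0, 5.0, 8.0, 10.0, 13.0, 11.0, 9.0, 14.0, 0.0 cfs; ΣQ_DR = 83.00 cfs.
V = ΣQ_DR · Δt = 83.00 × 3600 s = 2.988 × 10^5 ft³.
Over A = 0.203 mi², depth = V / A = 0.634 in.

d ≈ 0.634 in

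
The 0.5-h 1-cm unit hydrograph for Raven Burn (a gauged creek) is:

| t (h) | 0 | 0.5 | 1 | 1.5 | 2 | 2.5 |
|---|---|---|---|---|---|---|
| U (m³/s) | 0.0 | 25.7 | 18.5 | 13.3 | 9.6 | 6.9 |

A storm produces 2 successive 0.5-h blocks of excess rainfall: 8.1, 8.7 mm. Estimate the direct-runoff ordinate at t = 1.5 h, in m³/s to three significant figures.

Q ≈ 26.9 m³/s

By discrete convolution, Q_j = Σ (P_i / 10 mm) · U_{j−i}.
At t = 1.5 h (j=3): Q = (8.1/10)·13.3 + (8.7/10)·18.5 = 26.9 m³/s.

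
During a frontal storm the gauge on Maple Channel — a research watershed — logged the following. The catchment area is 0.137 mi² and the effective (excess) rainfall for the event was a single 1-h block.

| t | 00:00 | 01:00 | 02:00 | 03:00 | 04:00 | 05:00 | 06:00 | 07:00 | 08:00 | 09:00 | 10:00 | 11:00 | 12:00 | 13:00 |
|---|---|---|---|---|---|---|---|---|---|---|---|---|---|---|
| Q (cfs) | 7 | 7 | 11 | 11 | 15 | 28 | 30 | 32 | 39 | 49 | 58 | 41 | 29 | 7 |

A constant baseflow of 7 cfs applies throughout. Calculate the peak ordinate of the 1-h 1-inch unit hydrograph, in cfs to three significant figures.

Direct runoff: 0.0, 0.0, 4.0, 4.0, 8.0, 21.0, 23.0, 25.0, 32.0, 42.0, 51.0, 34.0, 22.0, 0.0 cfs; ΣQ_DR = 266.0 cfs, peak = 51.0 cfs.
Runoff depth d = ΣQ_DR·Δt / A = 266.0 × 3600 / (0.137 mi²) = 3.009 in.
The 1-inch UH is the DRH scaled by (1 in)/d, so U_p = 51.0 × 1/3.009 = 17.0 cfs.

U_p ≈ 17.0 cfs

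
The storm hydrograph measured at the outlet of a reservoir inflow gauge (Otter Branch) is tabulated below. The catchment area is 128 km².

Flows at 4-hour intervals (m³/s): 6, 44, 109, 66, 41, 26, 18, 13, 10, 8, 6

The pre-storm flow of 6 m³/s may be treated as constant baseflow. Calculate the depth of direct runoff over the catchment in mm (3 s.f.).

Direct runoff: 0.0, 38.0, 103.0, 60.0, 35.0, 20.0, 12.0, 7.0, 4.0, 2.0, 0.0 m³/s; ΣQ_DR = 281.0 m³/s.
V = ΣQ_DR · Δt = 281.0 × 14400 s = 4.046 × 10^6 m³.
Over A = 128 km², depth = V / A = 31.6 mm.

d ≈ 31.6 mm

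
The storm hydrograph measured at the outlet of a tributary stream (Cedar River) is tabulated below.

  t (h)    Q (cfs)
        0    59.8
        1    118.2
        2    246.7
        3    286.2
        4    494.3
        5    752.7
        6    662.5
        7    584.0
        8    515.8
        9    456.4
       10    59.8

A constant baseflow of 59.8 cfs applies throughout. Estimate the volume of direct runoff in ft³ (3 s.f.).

Direct-runoff ordinates (Q − Q_b): 0.0, 58.4, 186.9, 226.4, 434.5, 692.9, 602.7, 524.2, 456.0, 396.6, 0.0 cfs.
ΣQ_DR = 3579 cfs.
With Δt = 1 h = 3600 s, V = ΣQ_DR · Δt = 3579 × 3600 = 1.29 × 10^7 ft³.

V ≈ 1.29 × 10^7 ft³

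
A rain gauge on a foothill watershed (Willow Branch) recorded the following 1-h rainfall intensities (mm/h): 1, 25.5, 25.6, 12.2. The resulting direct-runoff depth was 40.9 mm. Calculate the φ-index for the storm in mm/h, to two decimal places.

φ ≈ 7.47 mm/h

Only the 3 blocks with intensity above φ contribute runoff: 25.5, 25.6, 12.2 mm/h.
Σ(I−φ)·Δt = d  ⇒  (25.5+25.6+12.2 − 3φ)·1 = 40.9
φ = (63.30 − 40.9/1) / 3 = 7.47 mm/h.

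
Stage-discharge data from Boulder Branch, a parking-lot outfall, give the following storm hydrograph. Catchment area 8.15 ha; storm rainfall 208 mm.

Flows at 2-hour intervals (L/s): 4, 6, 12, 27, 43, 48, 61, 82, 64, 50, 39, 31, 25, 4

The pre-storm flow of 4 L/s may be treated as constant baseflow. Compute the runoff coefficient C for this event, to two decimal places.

ΣQ_DR = 440.0 L/s; V = ΣQ_DR·Δt = 3.168 × 10^6 L.
Runoff depth d = V / A = 38.87 mm.
C = d / P = 38.87 / 208 = 0.19.

C ≈ 0.19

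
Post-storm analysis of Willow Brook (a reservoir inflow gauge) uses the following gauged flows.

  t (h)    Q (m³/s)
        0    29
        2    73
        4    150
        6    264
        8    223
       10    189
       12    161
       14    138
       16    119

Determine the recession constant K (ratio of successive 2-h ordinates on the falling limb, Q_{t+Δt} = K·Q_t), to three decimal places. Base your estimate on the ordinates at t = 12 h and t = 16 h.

K ≈ 0.860

Using the recession-limb readings at t = 12 h and t = 16 h: Q falls from 161 to 119 m³/s over 2 intervals.
K = (Q₂/Q₁)^(1/2) = (119/161)^(1/2) = 0.860.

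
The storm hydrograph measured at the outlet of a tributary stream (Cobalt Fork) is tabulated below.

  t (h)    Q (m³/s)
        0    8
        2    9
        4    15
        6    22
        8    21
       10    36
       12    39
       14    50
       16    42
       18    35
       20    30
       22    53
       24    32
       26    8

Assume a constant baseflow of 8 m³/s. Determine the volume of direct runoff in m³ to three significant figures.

Direct-runoff ordinates (Q − Q_b): 0.0, 1.0, 7.0, 14.0, 13.0, 28.0, 31.0, 42.0, 34.0, 27.0, 22.0, 45.0, 24.0, 0.0 m³/s.
ΣQ_DR = 288.0 m³/s.
With Δt = 2 h = 7200 s, V = ΣQ_DR · Δt = 288.0 × 7200 = 2.07 × 10^6 m³.

V ≈ 2.07 × 10^6 m³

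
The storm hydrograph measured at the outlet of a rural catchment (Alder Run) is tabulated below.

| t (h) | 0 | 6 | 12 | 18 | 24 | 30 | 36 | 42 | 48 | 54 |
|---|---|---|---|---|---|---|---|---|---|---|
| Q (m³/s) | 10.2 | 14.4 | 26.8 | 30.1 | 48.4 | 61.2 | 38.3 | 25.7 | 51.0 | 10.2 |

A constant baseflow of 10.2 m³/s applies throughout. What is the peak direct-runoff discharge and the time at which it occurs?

Q_p = 51.0 m³/s at t = 30 h

Subtracting baseflow gives direct-runoff ordinates: 0.0, 4.2, 16.6, 19.9, 38.2, 51.0, 28.1, 15.5, 40.8, 0.0 m³/s.
The maximum is 51.0 m³/s, occurring at the reading for t = 30 h.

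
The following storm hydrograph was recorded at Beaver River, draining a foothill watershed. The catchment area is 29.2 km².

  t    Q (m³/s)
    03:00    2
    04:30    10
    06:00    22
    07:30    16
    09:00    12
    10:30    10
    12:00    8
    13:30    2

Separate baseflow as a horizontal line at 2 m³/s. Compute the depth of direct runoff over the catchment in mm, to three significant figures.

d ≈ 12.2 mm

Direct runoff: 0.0, 8.0, 20.0, 14.0, 10.0, 8.0, 6.0, 0.0 m³/s; ΣQ_DR = 66.00 m³/s.
V = ΣQ_DR · Δt = 66.00 × 5400 s = 3.564 × 10^5 m³.
Over A = 29.2 km², depth = V / A = 12.2 mm.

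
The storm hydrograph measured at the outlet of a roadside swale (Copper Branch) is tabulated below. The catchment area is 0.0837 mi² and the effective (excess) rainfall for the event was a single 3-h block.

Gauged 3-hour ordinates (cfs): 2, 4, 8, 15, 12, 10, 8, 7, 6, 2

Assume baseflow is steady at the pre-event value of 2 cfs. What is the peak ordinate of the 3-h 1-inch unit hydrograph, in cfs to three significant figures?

U_p ≈ 4.33 cfs

Direct runoff: 0.0, 2.0, 6.0, 13.0, 10.0, 8.0, 6.0, 5.0, 4.0, 0.0 cfs; ΣQ_DR = 54.00 cfs, peak = 13.0 cfs.
Runoff depth d = ΣQ_DR·Δt / A = 54.00 × 10800 / (0.0837 mi²) = 2.999 in.
The 1-inch UH is the DRH scaled by (1 in)/d, so U_p = 13.0 × 1/2.999 = 4.33 cfs.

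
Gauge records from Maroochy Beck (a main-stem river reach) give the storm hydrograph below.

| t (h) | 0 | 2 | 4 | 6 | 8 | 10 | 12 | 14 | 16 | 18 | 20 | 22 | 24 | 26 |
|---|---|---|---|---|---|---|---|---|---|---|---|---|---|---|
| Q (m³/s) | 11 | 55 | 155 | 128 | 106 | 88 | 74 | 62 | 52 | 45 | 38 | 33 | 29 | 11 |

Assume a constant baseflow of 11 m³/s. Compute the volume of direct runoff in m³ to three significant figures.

V ≈ 5.28 × 10^6 m³

Direct-runoff ordinates (Q − Q_b): 0.0, 44.0, 144.0, 117.0, 95.0, 77.0, 63.0, 51.0, 41.0, 34.0, 27.0, 22.0, 18.0, 0.0 m³/s.
ΣQ_DR = 733.0 m³/s.
With Δt = 2 h = 7200 s, V = ΣQ_DR · Δt = 733.0 × 7200 = 5.28 × 10^6 m³.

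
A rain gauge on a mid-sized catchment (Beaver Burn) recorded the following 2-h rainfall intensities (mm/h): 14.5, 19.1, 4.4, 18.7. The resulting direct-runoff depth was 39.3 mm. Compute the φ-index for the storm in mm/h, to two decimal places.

φ ≈ 10.88 mm/h

Only the 3 blocks with intensity above φ contribute runoff: 14.5, 19.1, 18.7 mm/h.
Σ(I−φ)·Δt = d  ⇒  (14.5+19.1+18.7 − 3φ)·2 = 39.3
φ = (52.30 − 39.3/2) / 3 = 10.88 mm/h.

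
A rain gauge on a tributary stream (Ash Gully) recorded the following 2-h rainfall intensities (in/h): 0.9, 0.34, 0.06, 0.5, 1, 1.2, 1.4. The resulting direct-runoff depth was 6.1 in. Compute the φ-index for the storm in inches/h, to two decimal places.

Only the 5 blocks with intensity above φ contribute runoff: 0.9, 0.5, 1, 1.2, 1.4 in/h.
Σ(I−φ)·Δt = d  ⇒  (0.9+0.5+1+1.2+1.4 − 5φ)·2 = 6.1
φ = (5.000 − 6.1/2) / 5 = 0.39 in/h.

φ ≈ 0.39 in/h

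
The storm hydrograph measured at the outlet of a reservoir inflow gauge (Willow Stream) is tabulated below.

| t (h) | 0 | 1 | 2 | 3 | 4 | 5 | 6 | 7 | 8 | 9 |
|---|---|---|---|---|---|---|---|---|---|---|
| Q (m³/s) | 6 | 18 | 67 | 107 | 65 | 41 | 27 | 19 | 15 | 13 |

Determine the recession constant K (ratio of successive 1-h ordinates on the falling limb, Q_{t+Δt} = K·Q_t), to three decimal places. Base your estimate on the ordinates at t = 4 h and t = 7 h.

Using the recession-limb readings at t = 4 h and t = 7 h: Q falls from 65 to 19 m³/s over 3 intervals.
K = (Q₂/Q₁)^(1/3) = (19/65)^(1/3) = 0.664.

K ≈ 0.664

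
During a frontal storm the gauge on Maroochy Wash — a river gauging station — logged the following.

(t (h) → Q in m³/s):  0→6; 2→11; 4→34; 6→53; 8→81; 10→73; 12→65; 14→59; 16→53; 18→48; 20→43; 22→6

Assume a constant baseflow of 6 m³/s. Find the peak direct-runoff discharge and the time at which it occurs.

Q_p = 75.0 m³/s at t = 8 h

Subtracting baseflow gives direct-runoff ordinates: 0.0, 5.0, 28.0, 47.0, 75.0, 67.0, 59.0, 53.0, 47.0, 42.0, 37.0, 0.0 m³/s.
The maximum is 75.0 m³/s, occurring at the reading for t = 8 h.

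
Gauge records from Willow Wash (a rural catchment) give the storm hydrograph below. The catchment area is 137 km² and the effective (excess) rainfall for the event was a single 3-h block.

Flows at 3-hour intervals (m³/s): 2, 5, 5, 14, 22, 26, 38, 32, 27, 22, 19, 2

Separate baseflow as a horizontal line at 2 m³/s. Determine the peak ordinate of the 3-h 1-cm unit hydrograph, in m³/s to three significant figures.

Direct runoff: 0.0, 3.0, 3.0, 12.0, 20.0, 24.0, 36.0, 30.0, 25.0, 20.0, 17.0, 0.0 m³/s; ΣQ_DR = 190.0 m³/s, peak = 36.0 m³/s.
Runoff depth d = ΣQ_DR·Δt / A = 190.0 × 10800 / (137 km²) = 14.98 mm.
The 1-cm UH is the DRH scaled by (10 mm)/d, so U_p = 36.0 × 10/14.98 = 24.0 m³/s.

U_p ≈ 24.0 m³/s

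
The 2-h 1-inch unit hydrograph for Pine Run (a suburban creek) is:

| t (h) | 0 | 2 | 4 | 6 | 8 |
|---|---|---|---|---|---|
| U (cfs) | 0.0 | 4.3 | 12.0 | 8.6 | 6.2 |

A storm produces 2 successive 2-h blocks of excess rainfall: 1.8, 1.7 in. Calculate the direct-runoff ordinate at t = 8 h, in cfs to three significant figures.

Q ≈ 25.8 cfs

By discrete convolution, Q_j = Σ (P_i / 1 in) · U_{j−i}.
At t = 8 h (j=4): Q = (1.8/1)·6.2 + (1.7/1)·8.6 = 25.8 cfs.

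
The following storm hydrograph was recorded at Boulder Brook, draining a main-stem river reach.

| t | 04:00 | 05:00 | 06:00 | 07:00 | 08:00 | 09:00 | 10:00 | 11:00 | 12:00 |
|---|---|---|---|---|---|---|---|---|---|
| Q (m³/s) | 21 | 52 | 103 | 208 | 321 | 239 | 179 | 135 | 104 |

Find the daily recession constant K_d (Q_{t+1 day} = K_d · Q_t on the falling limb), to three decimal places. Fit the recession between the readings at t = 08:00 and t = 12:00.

Between t = 08:00 and t = 12:00 the flow falls from 321 to 104 m³/s over 4×1 h = 4 h.
Per-interval ratio K = (104/321)^(1/4) = 0.7545; K_d = K^(24/1) = 0.001.

K_d ≈ 0.001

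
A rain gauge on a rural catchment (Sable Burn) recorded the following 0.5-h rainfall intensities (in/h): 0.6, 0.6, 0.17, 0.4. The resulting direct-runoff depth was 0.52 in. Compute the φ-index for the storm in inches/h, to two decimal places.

Only the 3 blocks with intensity above φ contribute runoff: 0.6, 0.6, 0.4 in/h.
Σ(I−φ)·Δt = d  ⇒  (0.6+0.6+0.4 − 3φ)·0.5 = 0.52
φ = (1.600 − 0.52/0.5) / 3 = 0.19 in/h.

φ ≈ 0.19 in/h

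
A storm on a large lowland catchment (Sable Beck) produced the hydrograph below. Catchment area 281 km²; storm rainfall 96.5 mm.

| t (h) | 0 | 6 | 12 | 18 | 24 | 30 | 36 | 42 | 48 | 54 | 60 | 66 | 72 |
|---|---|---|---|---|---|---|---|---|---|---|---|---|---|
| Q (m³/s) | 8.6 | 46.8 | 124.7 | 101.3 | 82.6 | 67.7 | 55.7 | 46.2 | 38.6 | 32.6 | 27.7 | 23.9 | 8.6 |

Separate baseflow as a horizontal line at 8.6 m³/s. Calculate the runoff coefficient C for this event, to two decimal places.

C ≈ 0.44

ΣQ_DR = 553.2 m³/s; V = ΣQ_DR·Δt = 1.195 × 10^7 m³.
Runoff depth d = V / A = 42.52 mm.
C = d / P = 42.52 / 96.5 = 0.44.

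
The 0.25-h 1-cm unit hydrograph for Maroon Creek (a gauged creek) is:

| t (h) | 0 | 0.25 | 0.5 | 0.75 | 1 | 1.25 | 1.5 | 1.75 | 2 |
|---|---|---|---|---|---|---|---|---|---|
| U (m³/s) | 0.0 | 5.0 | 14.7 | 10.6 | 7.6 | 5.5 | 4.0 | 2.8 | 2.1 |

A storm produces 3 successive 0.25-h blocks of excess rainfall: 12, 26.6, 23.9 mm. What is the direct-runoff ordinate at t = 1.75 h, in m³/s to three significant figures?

By discrete convolution, Q_j = Σ (P_i / 10 mm) · U_{j−i}.
At t = 1.75 h (j=7): Q = (12/10)·2.8 + (26.6/10)·4.0 + (23.9/10)·5.5 = 27.1 m³/s.

Q ≈ 27.1 m³/s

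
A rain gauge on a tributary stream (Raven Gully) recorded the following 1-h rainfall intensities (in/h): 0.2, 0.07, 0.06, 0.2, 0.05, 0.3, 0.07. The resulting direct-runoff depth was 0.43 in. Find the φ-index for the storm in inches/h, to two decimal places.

Only the 3 blocks with intensity above φ contribute runoff: 0.2, 0.2, 0.3 in/h.
Σ(I−φ)·Δt = d  ⇒  (0.2+0.2+0.3 − 3φ)·1 = 0.43
φ = (0.7000 − 0.43/1) / 3 = 0.09 in/h.

φ ≈ 0.09 in/h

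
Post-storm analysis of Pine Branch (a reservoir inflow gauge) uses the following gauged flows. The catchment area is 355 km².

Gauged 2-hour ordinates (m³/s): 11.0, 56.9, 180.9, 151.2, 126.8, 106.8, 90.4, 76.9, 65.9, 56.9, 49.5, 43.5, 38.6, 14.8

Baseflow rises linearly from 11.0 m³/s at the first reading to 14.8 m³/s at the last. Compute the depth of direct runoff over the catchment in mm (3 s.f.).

d ≈ 18.0 mm

Direct runoff: 0.00, 45.61, 169.32, 139.32, 114.63, 94.34, 77.65, 63.85, 52.56, 43.27, 35.58, 29.28, 24.09, 0.00 m³/s; ΣQ_DR = 889.5 m³/s.
V = ΣQ_DR · Δt = 889.5 × 7200 s = 6.404 × 10^6 m³.
Over A = 355 km², depth = V / A = 18.0 mm.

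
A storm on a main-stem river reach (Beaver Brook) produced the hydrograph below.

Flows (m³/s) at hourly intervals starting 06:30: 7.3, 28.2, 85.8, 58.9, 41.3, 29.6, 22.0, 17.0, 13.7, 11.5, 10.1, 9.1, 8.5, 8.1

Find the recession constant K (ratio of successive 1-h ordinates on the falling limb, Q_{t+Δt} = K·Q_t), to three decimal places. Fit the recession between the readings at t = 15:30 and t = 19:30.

Using the recession-limb readings at t = 15:30 and t = 19:30: Q falls from 11.5 to 8.1 m³/s over 4 intervals.
K = (Q₂/Q₁)^(1/4) = (8.1/11.5)^(1/4) = 0.916.

K ≈ 0.916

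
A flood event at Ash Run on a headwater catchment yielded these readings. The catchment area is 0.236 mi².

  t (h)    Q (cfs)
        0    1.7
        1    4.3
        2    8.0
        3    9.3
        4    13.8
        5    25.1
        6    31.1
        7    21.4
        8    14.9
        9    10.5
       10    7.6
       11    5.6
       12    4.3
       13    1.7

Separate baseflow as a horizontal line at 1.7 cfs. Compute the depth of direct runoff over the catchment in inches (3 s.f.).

d ≈ 0.890 in

Direct runoff: 0.0, 2.6, 6.3, 7.6, 12.1, 23.4, 29.4, 19.7, 13.2, 8.8, 5.9, 3.9, 2.6, 0.0 cfs; ΣQ_DR = 135.5 cfs.
V = ΣQ_DR · Δt = 135.5 × 3600 s = 4.878 × 10^5 ft³.
Over A = 0.236 mi², depth = V / A = 0.890 in.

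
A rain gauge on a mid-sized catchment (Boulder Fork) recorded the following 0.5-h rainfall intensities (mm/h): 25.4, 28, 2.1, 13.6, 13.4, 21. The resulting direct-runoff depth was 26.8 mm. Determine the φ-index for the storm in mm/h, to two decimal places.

φ ≈ 9.56 mm/h

Only the 5 blocks with intensity above φ contribute runoff: 25.4, 28, 13.6, 13.4, 21 mm/h.
Σ(I−φ)·Δt = d  ⇒  (25.4+28+13.6+13.4+21 − 5φ)·0.5 = 26.8
φ = (101.4 − 26.8/0.5) / 5 = 9.56 mm/h.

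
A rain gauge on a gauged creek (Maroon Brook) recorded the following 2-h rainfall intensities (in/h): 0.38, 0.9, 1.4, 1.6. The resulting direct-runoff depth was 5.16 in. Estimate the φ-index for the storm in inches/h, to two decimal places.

Only the 3 blocks with intensity above φ contribute runoff: 0.9, 1.4, 1.6 in/h.
Σ(I−φ)·Δt = d  ⇒  (0.9+1.4+1.6 − 3φ)·2 = 5.16
φ = (3.900 − 5.16/2) / 3 = 0.44 in/h.

φ ≈ 0.44 in/h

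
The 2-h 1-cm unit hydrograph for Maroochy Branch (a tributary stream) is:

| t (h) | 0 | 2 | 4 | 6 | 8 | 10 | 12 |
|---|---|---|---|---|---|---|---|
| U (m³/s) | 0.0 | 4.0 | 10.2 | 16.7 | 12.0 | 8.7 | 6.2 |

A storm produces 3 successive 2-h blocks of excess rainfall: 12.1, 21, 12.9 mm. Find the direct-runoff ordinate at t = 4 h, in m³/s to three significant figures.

Q ≈ 20.7 m³/s

By discrete convolution, Q_j = Σ (P_i / 10 mm) · U_{j−i}.
At t = 4 h (j=2): Q = (12.1/10)·10.2 + (21/10)·4.0 + (12.9/10)·0.0 = 20.7 m³/s.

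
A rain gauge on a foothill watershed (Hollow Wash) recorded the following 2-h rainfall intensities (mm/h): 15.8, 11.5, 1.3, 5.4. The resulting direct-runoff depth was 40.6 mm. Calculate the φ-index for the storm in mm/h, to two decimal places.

φ ≈ 4.13 mm/h

Only the 3 blocks with intensity above φ contribute runoff: 15.8, 11.5, 5.4 mm/h.
Σ(I−φ)·Δt = d  ⇒  (15.8+11.5+5.4 − 3φ)·2 = 40.6
φ = (32.70 − 40.6/2) / 3 = 4.13 mm/h.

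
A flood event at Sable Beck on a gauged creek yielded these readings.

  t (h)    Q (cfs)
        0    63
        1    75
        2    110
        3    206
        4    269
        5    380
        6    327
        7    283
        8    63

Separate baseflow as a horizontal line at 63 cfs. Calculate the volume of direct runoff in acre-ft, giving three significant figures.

V ≈ 99.9 acre-ft

Direct-runoff ordinates (Q − Q_b): 0.0, 12.0, 47.0, 143.0, 206.0, 317.0, 264.0, 220.0, 0.0 cfs.
ΣQ_DR = 1209 cfs.
With Δt = 1 h = 3600 s, V = ΣQ_DR · Δt = 1209 × 3600 = 4.35 × 10^6 ft³ = 99.9 acre-ft.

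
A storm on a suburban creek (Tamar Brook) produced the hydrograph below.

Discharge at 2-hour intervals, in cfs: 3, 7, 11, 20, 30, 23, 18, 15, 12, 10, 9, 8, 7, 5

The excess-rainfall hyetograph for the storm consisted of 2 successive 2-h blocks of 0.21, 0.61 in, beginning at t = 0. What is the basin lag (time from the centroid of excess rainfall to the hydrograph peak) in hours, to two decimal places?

Centroid of excess rainfall: t_c = Σ P_i·t̄_i / ΣP_i = 2.4878 h (block centres at 1, 3 h).
Hydrograph peak occurs at t = 8 h, so basin lag t_L = 8 − 2.4878 = 5.51 h.

t_L ≈ 5.51 h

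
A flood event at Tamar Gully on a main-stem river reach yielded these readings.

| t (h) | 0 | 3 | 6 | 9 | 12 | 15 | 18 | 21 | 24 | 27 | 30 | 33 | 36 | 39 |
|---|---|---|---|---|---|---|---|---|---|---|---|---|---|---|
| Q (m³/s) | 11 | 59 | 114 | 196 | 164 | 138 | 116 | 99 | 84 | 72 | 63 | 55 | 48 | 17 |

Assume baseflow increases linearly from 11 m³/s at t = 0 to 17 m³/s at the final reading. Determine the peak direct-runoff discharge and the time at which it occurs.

Subtracting baseflow gives direct-runoff ordinates: 0.00, 47.54, 102.08, 183.62, 151.15, 124.69, 102.23, 84.77, 69.31, 56.85, 47.38, 38.92, 31.46, 0.00 m³/s.
The maximum is 183.62 m³/s, occurring at the reading for t = 9 h.

Q_p = 183.62 m³/s at t = 9 h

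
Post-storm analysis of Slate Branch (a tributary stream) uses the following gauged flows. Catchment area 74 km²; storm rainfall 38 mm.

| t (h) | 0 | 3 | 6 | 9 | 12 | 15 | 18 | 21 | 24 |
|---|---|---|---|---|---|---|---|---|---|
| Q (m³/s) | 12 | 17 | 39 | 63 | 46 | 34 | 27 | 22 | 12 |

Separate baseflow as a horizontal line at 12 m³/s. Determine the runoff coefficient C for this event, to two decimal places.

ΣQ_DR = 164.0 m³/s; V = ΣQ_DR·Δt = 1.771 × 10^6 m³.
Runoff depth d = V / A = 23.94 mm.
C = d / P = 23.94 / 38 = 0.63.

C ≈ 0.63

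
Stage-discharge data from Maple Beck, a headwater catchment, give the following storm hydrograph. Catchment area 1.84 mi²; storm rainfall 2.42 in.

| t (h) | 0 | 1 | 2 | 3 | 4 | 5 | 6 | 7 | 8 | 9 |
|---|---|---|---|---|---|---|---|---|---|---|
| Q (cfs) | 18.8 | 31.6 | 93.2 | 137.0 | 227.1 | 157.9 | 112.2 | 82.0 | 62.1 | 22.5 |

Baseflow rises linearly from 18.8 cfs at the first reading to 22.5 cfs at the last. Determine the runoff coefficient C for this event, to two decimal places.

C ≈ 0.26

ΣQ_DR = 737.9 cfs; V = ΣQ_DR·Δt = 2.656 × 10^6 ft³.
Runoff depth d = V / A = 0.6214 in.
C = d / P = 0.6214 / 2.42 = 0.26.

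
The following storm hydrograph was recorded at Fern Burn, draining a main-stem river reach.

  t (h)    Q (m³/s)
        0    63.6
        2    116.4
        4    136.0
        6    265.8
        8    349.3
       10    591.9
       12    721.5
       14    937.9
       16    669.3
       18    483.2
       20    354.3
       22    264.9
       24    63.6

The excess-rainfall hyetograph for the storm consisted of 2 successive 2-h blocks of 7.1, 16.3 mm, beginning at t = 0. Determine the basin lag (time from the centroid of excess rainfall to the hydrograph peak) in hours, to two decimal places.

t_L ≈ 11.61 h

Centroid of excess rainfall: t_c = Σ P_i·t̄_i / ΣP_i = 2.3932 h (block centres at 1, 3 h).
Hydrograph peak occurs at t = 14 h, so basin lag t_L = 14 − 2.3932 = 11.61 h.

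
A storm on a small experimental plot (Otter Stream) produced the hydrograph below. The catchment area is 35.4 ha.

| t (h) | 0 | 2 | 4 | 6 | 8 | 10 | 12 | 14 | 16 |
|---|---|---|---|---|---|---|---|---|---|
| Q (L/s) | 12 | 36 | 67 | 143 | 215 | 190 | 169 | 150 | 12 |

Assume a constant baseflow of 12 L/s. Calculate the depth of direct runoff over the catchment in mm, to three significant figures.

Direct runoff: 0.0, 24.0, 55.0, 131.0, 203.0, 178.0, 157.0, 138.0, 0.0 L/s; ΣQ_DR = 886.0 L/s.
V = ΣQ_DR · Δt = 886.0 × 7200 s = 6.379 × 10^6 L.
Over A = 35.4 ha, depth = V / A = 18.0 mm.

d ≈ 18.0 mm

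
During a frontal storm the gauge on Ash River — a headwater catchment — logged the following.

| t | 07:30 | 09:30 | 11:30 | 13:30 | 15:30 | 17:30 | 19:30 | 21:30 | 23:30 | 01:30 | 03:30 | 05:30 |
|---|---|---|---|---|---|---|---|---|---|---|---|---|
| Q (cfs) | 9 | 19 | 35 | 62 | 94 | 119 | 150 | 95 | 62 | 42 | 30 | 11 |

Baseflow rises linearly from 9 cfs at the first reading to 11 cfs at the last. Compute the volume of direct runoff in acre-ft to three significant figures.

V ≈ 100 acre-ft

Direct-runoff ordinates (Q − Q_b): 0.00, 9.82, 25.64, 52.45, 84.27, 109.09, 139.91, 84.73, 51.55, 31.36, 19.18, 0.00 cfs.
ΣQ_DR = 608.0 cfs.
With Δt = 2 h = 7200 s, V = ΣQ_DR · Δt = 608.0 × 7200 = 4.38 × 10^6 ft³ = 100 acre-ft.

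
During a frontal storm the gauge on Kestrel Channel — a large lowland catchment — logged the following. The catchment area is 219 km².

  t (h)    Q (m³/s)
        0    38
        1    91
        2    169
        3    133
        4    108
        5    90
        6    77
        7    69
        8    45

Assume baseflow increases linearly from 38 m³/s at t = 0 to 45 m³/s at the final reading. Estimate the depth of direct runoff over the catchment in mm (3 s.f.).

Direct runoff: 0.00, 52.12, 129.25, 92.38, 66.50, 47.62, 33.75, 24.88, 0.00 m³/s; ΣQ_DR = 446.5 m³/s.
V = ΣQ_DR · Δt = 446.5 × 3600 s = 1.607 × 10^6 m³.
Over A = 219 km², depth = V / A = 7.34 mm.

d ≈ 7.34 mm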